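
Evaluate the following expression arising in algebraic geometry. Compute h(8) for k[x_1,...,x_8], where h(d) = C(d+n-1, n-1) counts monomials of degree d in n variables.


The Hilbert function for the polynomial ring in 8 variables is:
h(d) = C(d+n-1, n-1)
h(8) = C(8+8-1, 8-1) = C(15, 7)
= 15! / (7! * 8!)
= 6435

6435


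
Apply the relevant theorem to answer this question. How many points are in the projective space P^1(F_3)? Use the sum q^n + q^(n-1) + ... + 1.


P^1(F_3) has (q^(n+1) - 1)/(q - 1) points.
= 3^1 + 3^0
= 3 + 1
= 4

4


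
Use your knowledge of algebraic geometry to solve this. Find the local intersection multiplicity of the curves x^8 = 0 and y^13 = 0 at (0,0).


The intersection multiplicity of V(x^a) and V(y^b) at the origin is:
I(O; V(x^8), V(y^13)) = dim_k(k[x,y]/(x^8, y^13))
A basis for k[x,y]/(x^8, y^13) is the set of monomials x^i * y^j
where 0 <= i < 8 and 0 <= j < 13.
The number of such monomials is 8 * 13 = 104

104


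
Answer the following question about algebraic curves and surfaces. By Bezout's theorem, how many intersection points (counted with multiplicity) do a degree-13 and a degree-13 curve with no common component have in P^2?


Bezout's theorem states the intersection count equals the product of degrees.
Intersection count = 13 * 13 = 169

169


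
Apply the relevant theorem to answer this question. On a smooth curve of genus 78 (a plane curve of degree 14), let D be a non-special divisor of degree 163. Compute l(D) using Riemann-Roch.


First, compute the genus of a smooth plane curve of degree 14:
g = (d-1)(d-2)/2 = (14-1)(14-2)/2 = 78
For a non-special divisor D (i.e., h^1(D) = 0), Riemann-Roch gives:
l(D) = deg(D) - g + 1
Since deg(D) = 163 >= 2g - 1 = 155, D is non-special.
l(D) = 163 - 78 + 1 = 86

86


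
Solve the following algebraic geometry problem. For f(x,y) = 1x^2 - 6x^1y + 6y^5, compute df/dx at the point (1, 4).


df/dx = 2*1*x^1 + 1*(-6)*x^0*y
At (1,4): 2*1*1^1 + 1*(-6)*1^0*4
= 2 - 24
= -22

-22


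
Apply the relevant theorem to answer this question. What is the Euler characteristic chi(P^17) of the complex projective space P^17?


The complex projective space P^17 has one cell in each even real dimension 0, 2, ..., 34.
The cohomology groups are H^{2k}(P^17) = Z for k = 0,...,17, and 0 otherwise.
Euler characteristic = sum of Betti numbers = 1 per even-dimensional cohomology group.
chi(P^17) = 17 + 1 = 18

18


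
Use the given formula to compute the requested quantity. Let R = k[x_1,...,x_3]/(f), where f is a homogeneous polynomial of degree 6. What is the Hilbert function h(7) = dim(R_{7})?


For R = k[x_1,...,x_n]/(f) with f homogeneous of degree e:
The Hilbert series is (1 - t^e)/(1 - t)^n.
So h(d) = C(d+n-1, n-1) - C(d-e+n-1, n-1) for d >= e.
With n=3, e=6, d=7:
C(7+3-1, 3-1) = C(9, 2) = 36
C(7-6+3-1, 3-1) = C(3, 2) = 3
h(7) = 36 - 3 = 33

33


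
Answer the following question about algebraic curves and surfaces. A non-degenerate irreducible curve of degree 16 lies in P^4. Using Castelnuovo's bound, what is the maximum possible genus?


Castelnuovo's bound: write d - 1 = m(r-1) + epsilon with 0 <= epsilon < r-1.
d - 1 = 16 - 1 = 15
r - 1 = 4 - 1 = 3
15 = 5*3 + 0, so m = 5, epsilon = 0
pi(d, r) = m(m-1)(r-1)/2 + m*epsilon
= 5*4*3/2 + 5*0
= 60/2 + 0
= 30 + 0 = 30

30


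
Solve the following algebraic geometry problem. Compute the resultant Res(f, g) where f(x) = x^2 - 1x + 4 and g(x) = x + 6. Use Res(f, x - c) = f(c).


For Res(f, x - c), we evaluate f at x = c.
f(-6) = (-6)^2 - 1*(-6) + 4
= 36 + 6 + 4
= 42 + 4 = 46
Res(f, g) = 46

46


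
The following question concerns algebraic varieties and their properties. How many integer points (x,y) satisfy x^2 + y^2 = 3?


Systematically check integer values of x where x^2 <= 3.
For each valid x, check if 3 - x^2 is a perfect square.
Total integer solutions found: 0

0


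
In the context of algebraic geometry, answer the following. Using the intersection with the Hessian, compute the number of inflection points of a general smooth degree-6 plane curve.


For a general smooth plane curve C of degree d, the inflection points are
the intersection of C with its Hessian curve, which has degree 3(d-2).
By Bezout, the total intersection number is d * 3(d-2) = 6 * 12 = 72.
For a general curve every flex is ordinary, so each contributes
multiplicity 1 to C·Hess(C), and the number of distinct inflection
points is 3d(d-2).
Inflection points = 3*6*(6-2) = 3*6*4 = 72

72


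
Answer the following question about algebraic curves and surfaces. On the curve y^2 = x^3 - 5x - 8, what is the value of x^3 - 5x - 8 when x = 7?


Compute x^3 - 5x - 8 at x = 7:
x^3 = 7^3 = 343
(-5)*x = (-5)*7 = -35
Sum: 343 - 35 - 8 = 300

300


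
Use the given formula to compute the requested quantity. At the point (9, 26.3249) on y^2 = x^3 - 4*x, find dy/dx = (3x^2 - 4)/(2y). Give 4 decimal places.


Using implicit differentiation of y^2 = x^3 - 4*x:
2y * dy/dx = 3x^2 - 4
dy/dx = (3x^2 - 4)/(2y)
Numerator: 3*9^2 - 4 = 239
Denominator: 2*26.3249 = 52.6498
dy/dx = 239/52.6498 = 4.5394

4.5394


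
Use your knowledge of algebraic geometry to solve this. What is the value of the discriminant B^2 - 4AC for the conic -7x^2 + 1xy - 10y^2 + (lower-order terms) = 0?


The discriminant of a conic Ax^2 + Bxy + Cy^2 + ... = 0 is B^2 - 4AC.
B^2 = 1^2 = 1
4AC = 4*(-7)*(-10) = 280
Discriminant = 1 - 280 = -279

-279


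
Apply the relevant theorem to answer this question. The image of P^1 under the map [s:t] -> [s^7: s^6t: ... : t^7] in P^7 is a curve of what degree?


The rational normal curve in P^7 is the image of P^1 under the 7-uple Veronese.
A general hyperplane in P^7 pulls back to a degree-7 form on P^1, which has 7 zeros,
so the curve meets a general hyperplane in 7 points. Degree = 7.

7


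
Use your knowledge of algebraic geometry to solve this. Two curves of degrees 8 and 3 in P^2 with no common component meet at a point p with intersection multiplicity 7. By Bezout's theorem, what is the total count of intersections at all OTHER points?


By Bezout's theorem, the total intersection number is d1 * d2.
Total = 8 * 3 = 24
Intersection multiplicity at p = 7
Remaining intersections = 24 - 7 = 17

17


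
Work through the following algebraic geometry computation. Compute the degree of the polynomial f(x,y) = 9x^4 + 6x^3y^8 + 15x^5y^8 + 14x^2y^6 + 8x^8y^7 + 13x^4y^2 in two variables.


Examine each term for its total degree (sum of exponents).
  Term '9x^4' has total degree 4+0 = 4.
  Term '6x^3y^8' has total degree 3+8 = 11.
  Term '15x^5y^8' has total degree 5+8 = 13.
  Term '14x^2y^6' has total degree 2+6 = 8.
  Term '8x^8y^7' has total degree 8+7 = 15.
  Term '13x^4y^2' has total degree 4+2 = 6.
The maximum total degree among all terms is 15.

15


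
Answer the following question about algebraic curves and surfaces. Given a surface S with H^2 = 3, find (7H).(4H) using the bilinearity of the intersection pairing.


Using bilinearity of the intersection pairing on a surface S:
(aH).(bH) = ab * (H.H)
We have H^2 = 3.
D.E = (7H).(4H) = 7*4*3
= 28*3
= 84

84


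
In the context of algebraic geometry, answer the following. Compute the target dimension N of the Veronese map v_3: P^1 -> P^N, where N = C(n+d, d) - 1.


The Veronese embedding v_d: P^n -> P^N maps each point to all
degree-d monomials in n+1 homogeneous coordinates.
N = C(n+d, d) - 1
N = C(1+3, 3) - 1
N = C(4, 3) - 1
C(4, 3) = 4
N = 4 - 1 = 3

3


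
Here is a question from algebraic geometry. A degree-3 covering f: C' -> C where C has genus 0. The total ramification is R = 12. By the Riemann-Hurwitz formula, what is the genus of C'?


Riemann-Hurwitz formula: 2g' - 2 = d(2g - 2) + R
Given: d = 3, g = 0, R = 12
2g' - 2 = 3*(2*0 - 2) + 12
2g' - 2 = 3*(-2) + 12
2g' - 2 = -6 + 12 = 6
2g' = 8
g' = 4

4


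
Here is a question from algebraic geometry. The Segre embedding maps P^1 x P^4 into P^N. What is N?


The Segre embedding maps P^m x P^n into P^N via
all products of coordinates from each factor.
N = (m+1)(n+1) - 1
N = (1+1)(4+1) - 1
N = 2*5 - 1
N = 10 - 1 = 9

9


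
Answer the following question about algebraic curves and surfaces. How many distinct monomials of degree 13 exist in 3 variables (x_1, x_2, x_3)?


The number of degree-13 monomials in 3 variables is C(d+n-1, n-1).
= C(13+3-1, 3-1) = C(15, 2)
= 105

105


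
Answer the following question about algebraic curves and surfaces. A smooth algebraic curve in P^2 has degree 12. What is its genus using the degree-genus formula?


Using the genus formula for smooth plane curves:
g = (d-1)(d-2)/2
g = (12-1)(12-2)/2
g = 11*10/2
g = 110/2 = 55

55


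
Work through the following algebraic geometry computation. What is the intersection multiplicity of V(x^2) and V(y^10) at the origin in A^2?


The intersection multiplicity of V(x^a) and V(y^b) at the origin is:
I(O; V(x^2), V(y^10)) = dim_k(k[x,y]/(x^2, y^10))
A basis for k[x,y]/(x^2, y^10) is the set of monomials x^i * y^j
where 0 <= i < 2 and 0 <= j < 10.
The number of such monomials is 2 * 10 = 20

20


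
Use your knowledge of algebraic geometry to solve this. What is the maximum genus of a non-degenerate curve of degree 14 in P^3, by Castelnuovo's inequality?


Castelnuovo's bound: write d - 1 = m(r-1) + epsilon with 0 <= epsilon < r-1.
d - 1 = 14 - 1 = 13
r - 1 = 3 - 1 = 2
13 = 6*2 + 1, so m = 6, epsilon = 1
pi(d, r) = m(m-1)(r-1)/2 + m*epsilon
= 6*5*2/2 + 6*1
= 60/2 + 6
= 30 + 6 = 36

36


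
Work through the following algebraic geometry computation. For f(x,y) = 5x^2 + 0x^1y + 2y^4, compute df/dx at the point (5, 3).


df/dx = 2*5*x^1 + 1*0*x^0*y
At (5,3): 2*5*5^1 + 1*0*5^0*3
= 50 + 0
= 50

50


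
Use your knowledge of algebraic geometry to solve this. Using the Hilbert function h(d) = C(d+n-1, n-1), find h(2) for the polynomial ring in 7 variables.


The Hilbert function for the polynomial ring in 7 variables is:
h(d) = C(d+n-1, n-1)
h(2) = C(2+7-1, 7-1) = C(8, 6)
= 8! / (6! * 2!)
= 28

28


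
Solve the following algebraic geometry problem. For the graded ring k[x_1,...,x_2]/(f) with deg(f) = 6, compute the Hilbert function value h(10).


For R = k[x_1,...,x_n]/(f) with f homogeneous of degree e:
The Hilbert series is (1 - t^e)/(1 - t)^n.
So h(d) = C(d+n-1, n-1) - C(d-e+n-1, n-1) for d >= e.
With n=2, e=6, d=10:
C(10+2-1, 2-1) = C(11, 1) = 11
C(10-6+2-1, 2-1) = C(5, 1) = 5
h(10) = 11 - 5 = 6

6


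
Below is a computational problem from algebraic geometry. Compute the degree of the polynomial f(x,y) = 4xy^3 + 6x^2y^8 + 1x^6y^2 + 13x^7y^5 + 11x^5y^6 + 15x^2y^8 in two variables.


Examine each term for its total degree (sum of exponents).
  Term '4xy^3' has total degree 1+3 = 4.
  Term '6x^2y^8' has total degree 2+8 = 10.
  Term '1x^6y^2' has total degree 6+2 = 8.
  Term '13x^7y^5' has total degree 7+5 = 12.
  Term '11x^5y^6' has total degree 5+6 = 11.
  Term '15x^2y^8' has total degree 2+8 = 10.
The maximum total degree among all terms is 12.

12


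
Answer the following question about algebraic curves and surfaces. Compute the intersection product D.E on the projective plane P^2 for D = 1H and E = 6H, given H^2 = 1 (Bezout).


Using bilinearity of the intersection pairing on the projective plane P^2:
(aH).(bH) = ab * (H.H)
We have H^2 = 1 (Bezout).
D.E = (1H).(6H) = 1*6*1
= 6*1
= 6

6


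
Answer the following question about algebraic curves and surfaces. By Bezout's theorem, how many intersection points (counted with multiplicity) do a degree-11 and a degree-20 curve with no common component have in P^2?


Bezout's theorem states the intersection count equals the product of degrees.
Intersection count = 11 * 20 = 220

220


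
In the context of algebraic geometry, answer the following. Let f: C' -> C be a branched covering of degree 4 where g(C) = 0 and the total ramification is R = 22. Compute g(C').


Riemann-Hurwitz formula: 2g' - 2 = d(2g - 2) + R
Given: d = 4, g = 0, R = 22
2g' - 2 = 4*(2*0 - 2) + 22
2g' - 2 = 4*(-2) + 22
2g' - 2 = -8 + 22 = 14
2g' = 16
g' = 8

8


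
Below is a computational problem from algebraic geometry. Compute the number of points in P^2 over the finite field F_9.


P^2(F_9) has (q^(n+1) - 1)/(q - 1) points.
= 9^2 + 9^1 + 9^0
= 81 + 9 + 1
= 91

91


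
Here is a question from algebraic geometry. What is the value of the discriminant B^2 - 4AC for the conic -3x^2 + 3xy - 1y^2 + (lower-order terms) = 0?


The discriminant of a conic Ax^2 + Bxy + Cy^2 + ... = 0 is B^2 - 4AC.
B^2 = 3^2 = 9
4AC = 4*(-3)*(-1) = 12
Discriminant = 9 - 12 = -3

-3


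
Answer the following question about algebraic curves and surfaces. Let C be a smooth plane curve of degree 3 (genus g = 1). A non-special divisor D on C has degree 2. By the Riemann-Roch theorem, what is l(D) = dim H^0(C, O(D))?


First, compute the genus of a smooth plane curve of degree 3:
g = (d-1)(d-2)/2 = (3-1)(3-2)/2 = 1
For a non-special divisor D (i.e., h^1(D) = 0), Riemann-Roch gives:
l(D) = deg(D) - g + 1
Since deg(D) = 2 >= 2g - 1 = 1, D is non-special.
l(D) = 2 - 1 + 1 = 2

2


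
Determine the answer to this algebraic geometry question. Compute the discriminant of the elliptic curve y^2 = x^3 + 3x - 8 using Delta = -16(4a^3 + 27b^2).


Compute each component:
4a^3 = 4*3^3 = 4*27 = 108
27b^2 = 27*(-8)^2 = 27*64 = 1728
4a^3 + 27b^2 = 108 + 1728 = 1836
Delta = -16*1836 = -29376

-29376


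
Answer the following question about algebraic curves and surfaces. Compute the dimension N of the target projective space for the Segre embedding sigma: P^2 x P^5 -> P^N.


The Segre embedding maps P^m x P^n into P^N via
all products of coordinates from each factor.
N = (m+1)(n+1) - 1
N = (2+1)(5+1) - 1
N = 3*6 - 1
N = 18 - 1 = 17

17


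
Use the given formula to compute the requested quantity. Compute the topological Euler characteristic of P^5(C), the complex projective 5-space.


The complex projective space P^5 has one cell in each even real dimension 0, 2, ..., 10.
The cohomology groups are H^{2k}(P^5) = Z for k = 0,...,5, and 0 otherwise.
Euler characteristic = sum of Betti numbers = 1 per even-dimensional cohomology group.
chi(P^5) = 5 + 1 = 6

6


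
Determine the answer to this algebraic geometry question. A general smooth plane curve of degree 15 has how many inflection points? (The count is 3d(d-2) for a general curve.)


For a general smooth plane curve C of degree d, the inflection points are
the intersection of C with its Hessian curve, which has degree 3(d-2).
By Bezout, the total intersection number is d * 3(d-2) = 15 * 39 = 585.
For a general curve every flex is ordinary, so each contributes
multiplicity 1 to C·Hess(C), and the number of distinct inflection
points is 3d(d-2).
Inflection points = 3*15*(15-2) = 3*15*13 = 585

585


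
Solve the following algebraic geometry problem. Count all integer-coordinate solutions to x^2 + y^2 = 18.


Systematically check integer values of x where x^2 <= 18.
For each valid x, check if 18 - x^2 is a perfect square.
x=3: 18 - 9 = 9, sqrt = 3 (valid)
Total integer solutions found: 4

4


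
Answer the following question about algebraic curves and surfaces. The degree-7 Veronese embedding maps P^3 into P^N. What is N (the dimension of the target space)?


The Veronese embedding v_d: P^n -> P^N maps each point to all
degree-d monomials in n+1 homogeneous coordinates.
N = C(n+d, d) - 1
N = C(3+7, 7) - 1
N = C(10, 7) - 1
C(10, 7) = 120
N = 120 - 1 = 119

119


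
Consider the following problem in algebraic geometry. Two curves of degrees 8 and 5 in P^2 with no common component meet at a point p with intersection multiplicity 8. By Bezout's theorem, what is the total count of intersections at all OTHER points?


By Bezout's theorem, the total intersection number is d1 * d2.
Total = 8 * 5 = 40
Intersection multiplicity at p = 8
Remaining intersections = 40 - 8 = 32

32


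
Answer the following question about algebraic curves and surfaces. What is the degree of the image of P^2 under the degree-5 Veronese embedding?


The Veronese variety v_5(P^2) has degree d^r.
d^r = 5^2 = 25

25


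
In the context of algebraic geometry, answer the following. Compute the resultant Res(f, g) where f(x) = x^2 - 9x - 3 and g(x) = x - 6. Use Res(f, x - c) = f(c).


For Res(f, x - c), we evaluate f at x = c.
f(6) = 6^2 - 9*6 - 3
= 36 - 54 - 3
= -18 - 3 = -21
Res(f, g) = -21

-21


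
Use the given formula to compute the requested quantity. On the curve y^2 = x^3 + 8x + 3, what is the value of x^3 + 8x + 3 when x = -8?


Compute x^3 + 8x + 3 at x = -8:
x^3 = (-8)^3 = -512
8*x = 8*(-8) = -64
Sum: -512 - 64 + 3 = -573

-573


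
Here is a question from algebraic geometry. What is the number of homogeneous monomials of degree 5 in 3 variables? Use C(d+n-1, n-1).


The number of degree-5 monomials in 3 variables is C(d+n-1, n-1).
= C(5+3-1, 3-1) = C(7, 2)
= 21

21


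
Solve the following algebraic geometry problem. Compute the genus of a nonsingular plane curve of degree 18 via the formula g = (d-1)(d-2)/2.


Using the genus formula for smooth plane curves:
g = (d-1)(d-2)/2
g = (18-1)(18-2)/2
g = 17*16/2
g = 272/2 = 136

136


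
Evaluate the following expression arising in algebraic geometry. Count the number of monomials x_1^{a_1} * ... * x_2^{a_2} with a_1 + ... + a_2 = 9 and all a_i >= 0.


The number of degree-9 monomials in 2 variables is C(d+n-1, n-1).
= C(9+2-1, 2-1) = C(10, 1)
= 10

10


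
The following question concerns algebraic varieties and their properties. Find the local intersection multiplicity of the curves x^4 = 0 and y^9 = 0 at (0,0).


The intersection multiplicity of V(x^a) and V(y^b) at the origin is:
I(O; V(x^4), V(y^9)) = dim_k(k[x,y]/(x^4, y^9))
A basis for k[x,y]/(x^4, y^9) is the set of monomials x^i * y^j
where 0 <= i < 4 and 0 <= j < 9.
The number of such monomials is 4 * 9 = 36

36


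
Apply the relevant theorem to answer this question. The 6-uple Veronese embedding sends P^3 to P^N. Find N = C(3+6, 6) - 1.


The Veronese embedding v_d: P^n -> P^N maps each point to all
degree-d monomials in n+1 homogeneous coordinates.
N = C(n+d, d) - 1
N = C(3+6, 6) - 1
N = C(9, 6) - 1
C(9, 6) = 84
N = 84 - 1 = 83

83


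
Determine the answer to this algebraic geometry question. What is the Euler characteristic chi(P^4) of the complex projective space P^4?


The complex projective space P^4 has one cell in each even real dimension 0, 2, ..., 8.
The cohomology groups are H^{2k}(P^4) = Z for k = 0,...,4, and 0 otherwise.
Euler characteristic = sum of Betti numbers = 1 per even-dimensional cohomology group.
chi(P^4) = 4 + 1 = 5

5


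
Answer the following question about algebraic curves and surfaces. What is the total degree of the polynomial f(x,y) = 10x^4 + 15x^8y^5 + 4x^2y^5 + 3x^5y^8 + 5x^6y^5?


Examine each term for its total degree (sum of exponents).
  Term '10x^4' has total degree 4+0 = 4.
  Term '15x^8y^5' has total degree 8+5 = 13.
  Term '4x^2y^5' has total degree 2+5 = 7.
  Term '3x^5y^8' has total degree 5+8 = 13.
  Term '5x^6y^5' has total degree 6+5 = 11.
The maximum total degree among all terms is 13.

13


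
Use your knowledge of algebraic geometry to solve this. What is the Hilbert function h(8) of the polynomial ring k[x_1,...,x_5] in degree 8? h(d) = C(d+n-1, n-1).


The Hilbert function for the polynomial ring in 5 variables is:
h(d) = C(d+n-1, n-1)
h(8) = C(8+5-1, 5-1) = C(12, 4)
= 12! / (4! * 8!)
= 495

495


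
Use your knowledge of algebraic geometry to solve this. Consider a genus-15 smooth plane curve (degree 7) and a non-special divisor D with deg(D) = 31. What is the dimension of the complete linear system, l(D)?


First, compute the genus of a smooth plane curve of degree 7:
g = (d-1)(d-2)/2 = (7-1)(7-2)/2 = 15
For a non-special divisor D (i.e., h^1(D) = 0), Riemann-Roch gives:
l(D) = deg(D) - g + 1
Since deg(D) = 31 >= 2g - 1 = 29, D is non-special.
l(D) = 31 - 15 + 1 = 17

17


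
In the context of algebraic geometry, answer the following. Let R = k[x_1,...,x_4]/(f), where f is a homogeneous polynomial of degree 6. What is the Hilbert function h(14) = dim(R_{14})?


For R = k[x_1,...,x_n]/(f) with f homogeneous of degree e:
The Hilbert series is (1 - t^e)/(1 - t)^n.
So h(d) = C(d+n-1, n-1) - C(d-e+n-1, n-1) for d >= e.
With n=4, e=6, d=14:
C(14+4-1, 4-1) = C(17, 3) = 680
C(14-6+4-1, 4-1) = C(11, 3) = 165
h(14) = 680 - 165 = 515

515


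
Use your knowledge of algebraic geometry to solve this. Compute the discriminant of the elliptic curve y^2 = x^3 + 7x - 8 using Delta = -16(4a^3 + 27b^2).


Compute each component:
4a^3 = 4*7^3 = 4*343 = 1372
27b^2 = 27*(-8)^2 = 27*64 = 1728
4a^3 + 27b^2 = 1372 + 1728 = 3100
Delta = -16*3100 = -49600

-49600


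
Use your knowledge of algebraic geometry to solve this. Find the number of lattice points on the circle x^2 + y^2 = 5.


Systematically check integer values of x where x^2 <= 5.
For each valid x, check if 5 - x^2 is a perfect square.
x=1: 5 - 1 = 4, sqrt = 2 (valid)
x=2: 5 - 4 = 1, sqrt = 1 (valid)
Total integer solutions found: 8

8


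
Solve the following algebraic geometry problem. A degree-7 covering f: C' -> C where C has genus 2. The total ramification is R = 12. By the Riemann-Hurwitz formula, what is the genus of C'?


Riemann-Hurwitz formula: 2g' - 2 = d(2g - 2) + R
Given: d = 7, g = 2, R = 12
2g' - 2 = 7*(2*2 - 2) + 12
2g' - 2 = 7*2 + 12
2g' - 2 = 14 + 12 = 26
2g' = 28
g' = 14

14


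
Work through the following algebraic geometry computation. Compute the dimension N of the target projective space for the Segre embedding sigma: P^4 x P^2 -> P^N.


The Segre embedding maps P^m x P^n into P^N via
all products of coordinates from each factor.
N = (m+1)(n+1) - 1
N = (4+1)(2+1) - 1
N = 5*3 - 1
N = 15 - 1 = 14

14


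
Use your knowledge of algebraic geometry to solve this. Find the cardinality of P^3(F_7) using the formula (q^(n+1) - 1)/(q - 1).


P^3(F_7) has (q^(n+1) - 1)/(q - 1) points.
= 7^3 + 7^2 + 7^1 + 7^0
= 343 + 49 + 7 + 1
= 400

400


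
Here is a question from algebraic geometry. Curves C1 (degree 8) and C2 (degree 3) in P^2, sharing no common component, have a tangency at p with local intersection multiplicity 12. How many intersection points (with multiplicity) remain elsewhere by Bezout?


By Bezout's theorem, the total intersection number is d1 * d2.
Total = 8 * 3 = 24
Intersection multiplicity at p = 12
Remaining intersections = 24 - 12 = 12

12


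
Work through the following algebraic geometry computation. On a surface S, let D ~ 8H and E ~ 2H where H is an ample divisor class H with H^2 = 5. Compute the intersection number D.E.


Using bilinearity of the intersection pairing on a surface S:
(aH).(bH) = ab * (H.H)
We have H^2 = 5.
D.E = (8H).(2H) = 8*2*5
= 16*5
= 80

80


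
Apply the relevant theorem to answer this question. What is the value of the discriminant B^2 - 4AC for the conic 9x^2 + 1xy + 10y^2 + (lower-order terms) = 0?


The discriminant of a conic Ax^2 + Bxy + Cy^2 + ... = 0 is B^2 - 4AC.
B^2 = 1^2 = 1
4AC = 4*9*10 = 360
Discriminant = 1 - 360 = -359

-359


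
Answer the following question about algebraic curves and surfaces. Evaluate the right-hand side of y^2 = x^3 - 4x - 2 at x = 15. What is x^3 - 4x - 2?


Compute x^3 - 4x - 2 at x = 15:
x^3 = 15^3 = 3375
(-4)*x = (-4)*15 = -60
Sum: 3375 - 60 - 2 = 3313

3313


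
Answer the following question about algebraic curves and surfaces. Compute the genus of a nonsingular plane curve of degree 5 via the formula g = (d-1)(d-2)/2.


Using the genus formula for smooth plane curves:
g = (d-1)(d-2)/2
g = (5-1)(5-2)/2
g = 4*3/2
g = 12/2 = 6

6


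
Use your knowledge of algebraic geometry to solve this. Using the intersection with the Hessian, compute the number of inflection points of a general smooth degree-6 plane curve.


For a general smooth plane curve C of degree d, the inflection points are
the intersection of C with its Hessian curve, which has degree 3(d-2).
By Bezout, the total intersection number is d * 3(d-2) = 6 * 12 = 72.
For a general curve every flex is ordinary, so each contributes
multiplicity 1 to C·Hess(C), and the number of distinct inflection
points is 3d(d-2).
Inflection points = 3*6*(6-2) = 3*6*4 = 72

72


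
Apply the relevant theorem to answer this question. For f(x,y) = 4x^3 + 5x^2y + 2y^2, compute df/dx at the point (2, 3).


df/dx = 3*4*x^2 + 2*5*x^1*y
At (2,3): 3*4*2^2 + 2*5*2^1*3
= 48 + 60
= 108

108


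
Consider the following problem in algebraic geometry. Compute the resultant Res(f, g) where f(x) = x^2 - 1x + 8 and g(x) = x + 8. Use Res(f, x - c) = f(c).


For Res(f, x - c), we evaluate f at x = c.
f(-8) = (-8)^2 - 1*(-8) + 8
= 64 + 8 + 8
= 72 + 8 = 80
Res(f, g) = 80

80


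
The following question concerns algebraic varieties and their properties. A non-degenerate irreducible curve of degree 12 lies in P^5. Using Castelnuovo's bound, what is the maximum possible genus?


Castelnuovo's bound: write d - 1 = m(r-1) + epsilon with 0 <= epsilon < r-1.
d - 1 = 12 - 1 = 11
r - 1 = 5 - 1 = 4
11 = 2*4 + 3, so m = 2, epsilon = 3
pi(d, r) = m(m-1)(r-1)/2 + m*epsilon
= 2*1*4/2 + 2*3
= 8/2 + 6
= 4 + 6 = 10

10


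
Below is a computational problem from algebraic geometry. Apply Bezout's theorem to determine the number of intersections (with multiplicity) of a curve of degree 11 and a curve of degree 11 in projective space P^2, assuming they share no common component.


Bezout's theorem states the intersection count equals the product of degrees.
Intersection count = 11 * 11 = 121

121


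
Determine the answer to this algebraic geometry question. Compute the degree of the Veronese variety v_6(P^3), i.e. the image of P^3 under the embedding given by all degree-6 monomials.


The Veronese variety v_6(P^3) has degree d^r.
d^r = 6^3 = 216

216


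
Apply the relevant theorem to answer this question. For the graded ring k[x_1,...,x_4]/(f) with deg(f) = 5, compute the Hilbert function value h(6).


For R = k[x_1,...,x_n]/(f) with f homogeneous of degree e:
The Hilbert series is (1 - t^e)/(1 - t)^n.
So h(d) = C(d+n-1, n-1) - C(d-e+n-1, n-1) for d >= e.
With n=4, e=5, d=6:
C(6+4-1, 4-1) = C(9, 3) = 84
C(6-5+4-1, 4-1) = C(4, 3) = 4
h(6) = 84 - 4 = 80

80


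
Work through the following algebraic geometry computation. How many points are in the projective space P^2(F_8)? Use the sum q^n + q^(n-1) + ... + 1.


P^2(F_8) has (q^(n+1) - 1)/(q - 1) points.
= 8^2 + 8^1 + 8^0
= 64 + 8 + 1
= 73

73


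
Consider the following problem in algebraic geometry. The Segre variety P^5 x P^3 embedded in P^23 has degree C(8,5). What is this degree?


The degree of the Segre variety P^5 x P^3 is C(m+n, m).
= C(8, 5)
= 56

56


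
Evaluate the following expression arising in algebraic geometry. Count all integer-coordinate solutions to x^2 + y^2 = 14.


Systematically check integer values of x where x^2 <= 14.
For each valid x, check if 14 - x^2 is a perfect square.
Total integer solutions found: 0

0


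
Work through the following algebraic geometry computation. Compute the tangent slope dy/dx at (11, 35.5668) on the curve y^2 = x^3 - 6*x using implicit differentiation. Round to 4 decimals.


Using implicit differentiation of y^2 = x^3 - 6*x:
2y * dy/dx = 3x^2 - 6
dy/dx = (3x^2 - 6)/(2y)
Numerator: 3*11^2 - 6 = 357
Denominator: 2*35.5668 = 71.1336
dy/dx = 357/71.1336 = 5.0187

5.0187


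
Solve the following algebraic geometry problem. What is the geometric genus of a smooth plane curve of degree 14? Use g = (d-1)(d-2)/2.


Using the genus formula for smooth plane curves:
g = (d-1)(d-2)/2
g = (14-1)(14-2)/2
g = 13*12/2
g = 156/2 = 78

78


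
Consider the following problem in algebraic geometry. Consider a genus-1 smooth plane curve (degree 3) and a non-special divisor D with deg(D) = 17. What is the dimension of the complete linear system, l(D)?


First, compute the genus of a smooth plane curve of degree 3:
g = (d-1)(d-2)/2 = (3-1)(3-2)/2 = 1
For a non-special divisor D (i.e., h^1(D) = 0), Riemann-Roch gives:
l(D) = deg(D) - g + 1
Since deg(D) = 17 >= 2g - 1 = 1, D is non-special.
l(D) = 17 - 1 + 1 = 17

17


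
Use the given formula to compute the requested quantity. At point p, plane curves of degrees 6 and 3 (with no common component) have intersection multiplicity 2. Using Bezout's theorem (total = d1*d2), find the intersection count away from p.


By Bezout's theorem, the total intersection number is d1 * d2.
Total = 6 * 3 = 18
Intersection multiplicity at p = 2
Remaining intersections = 18 - 2 = 16

16


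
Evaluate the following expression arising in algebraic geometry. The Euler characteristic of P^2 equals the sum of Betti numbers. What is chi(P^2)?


The complex projective space P^2 has one cell in each even real dimension 0, 2, ..., 4.
The cohomology groups are H^{2k}(P^2) = Z for k = 0,...,2, and 0 otherwise.
Euler characteristic = sum of Betti numbers = 1 per even-dimensional cohomology group.
chi(P^2) = 2 + 1 = 3

3


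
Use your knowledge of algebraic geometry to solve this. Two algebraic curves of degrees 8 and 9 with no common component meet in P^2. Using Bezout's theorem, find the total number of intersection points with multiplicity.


Bezout's theorem states the intersection count equals the product of degrees.
Intersection count = 8 * 9 = 72

72


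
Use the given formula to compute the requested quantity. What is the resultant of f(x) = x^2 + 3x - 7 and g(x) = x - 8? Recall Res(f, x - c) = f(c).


For Res(f, x - c), we evaluate f at x = c.
f(8) = 8^2 + 3*8 - 7
= 64 + 24 - 7
= 88 - 7 = 81
Res(f, g) = 81

81


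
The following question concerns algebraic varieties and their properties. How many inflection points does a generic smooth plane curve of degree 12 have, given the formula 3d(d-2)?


For a general smooth plane curve C of degree d, the inflection points are
the intersection of C with its Hessian curve, which has degree 3(d-2).
By Bezout, the total intersection number is d * 3(d-2) = 12 * 30 = 360.
For a general curve every flex is ordinary, so each contributes
multiplicity 1 to C·Hess(C), and the number of distinct inflection
points is 3d(d-2).
Inflection points = 3*12*(12-2) = 3*12*10 = 360

360


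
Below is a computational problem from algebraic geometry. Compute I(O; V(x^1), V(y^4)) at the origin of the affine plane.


The intersection multiplicity of V(x^a) and V(y^b) at the origin is:
I(O; V(x^1), V(y^4)) = dim_k(k[x,y]/(x^1, y^4))
A basis for k[x,y]/(x^1, y^4) is the set of monomials x^i * y^j
where 0 <= i < 1 and 0 <= j < 4.
The number of such monomials is 1 * 4 = 4

4


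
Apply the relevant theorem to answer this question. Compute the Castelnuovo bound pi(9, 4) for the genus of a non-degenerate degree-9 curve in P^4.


Castelnuovo's bound: write d - 1 = m(r-1) + epsilon with 0 <= epsilon < r-1.
d - 1 = 9 - 1 = 8
r - 1 = 4 - 1 = 3
8 = 2*3 + 2, so m = 2, epsilon = 2
pi(d, r) = m(m-1)(r-1)/2 + m*epsilon
= 2*1*3/2 + 2*2
= 6/2 + 4
= 3 + 4 = 7

7


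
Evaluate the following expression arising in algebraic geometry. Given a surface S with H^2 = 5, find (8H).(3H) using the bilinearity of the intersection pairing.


Using bilinearity of the intersection pairing on a surface S:
(aH).(bH) = ab * (H.H)
We have H^2 = 5.
D.E = (8H).(3H) = 8*3*5
= 24*5
= 120

120


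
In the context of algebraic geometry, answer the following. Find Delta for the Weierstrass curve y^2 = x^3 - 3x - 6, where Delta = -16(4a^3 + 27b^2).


Compute each component:
4a^3 = 4*(-3)^3 = 4*(-27) = -108
27b^2 = 27*(-6)^2 = 27*36 = 972
4a^3 + 27b^2 = -108 + 972 = 864
Delta = -16*864 = -13824

-13824


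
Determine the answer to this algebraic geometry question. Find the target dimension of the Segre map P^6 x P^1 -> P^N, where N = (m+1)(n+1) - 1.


The Segre embedding maps P^m x P^n into P^N via
all products of coordinates from each factor.
N = (m+1)(n+1) - 1
N = (6+1)(1+1) - 1
N = 7*2 - 1
N = 14 - 1 = 13

13


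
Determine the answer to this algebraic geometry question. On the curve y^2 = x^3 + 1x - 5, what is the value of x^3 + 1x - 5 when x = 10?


Compute x^3 + 1x - 5 at x = 10:
x^3 = 10^3 = 1000
1*x = 1*10 = 10
Sum: 1000 + 10 - 5 = 1005

1005


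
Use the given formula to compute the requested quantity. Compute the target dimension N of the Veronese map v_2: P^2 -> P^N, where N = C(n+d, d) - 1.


The Veronese embedding v_d: P^n -> P^N maps each point to all
degree-d monomials in n+1 homogeneous coordinates.
N = C(n+d, d) - 1
N = C(2+2, 2) - 1
N = C(4, 2) - 1
C(4, 2) = 6
N = 6 - 1 = 5

5


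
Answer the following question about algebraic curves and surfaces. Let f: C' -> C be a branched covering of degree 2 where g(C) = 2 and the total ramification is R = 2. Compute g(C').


Riemann-Hurwitz formula: 2g' - 2 = d(2g - 2) + R
Given: d = 2, g = 2, R = 2
2g' - 2 = 2*(2*2 - 2) + 2
2g' - 2 = 2*2 + 2
2g' - 2 = 4 + 2 = 6
2g' = 8
g' = 4

4


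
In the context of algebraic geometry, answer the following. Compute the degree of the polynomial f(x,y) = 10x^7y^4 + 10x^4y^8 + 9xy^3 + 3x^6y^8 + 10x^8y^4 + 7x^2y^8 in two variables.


Examine each term for its total degree (sum of exponents).
  Term '10x^7y^4' has total degree 7+4 = 11.
  Term '10x^4y^8' has total degree 4+8 = 12.
  Term '9xy^3' has total degree 1+3 = 4.
  Term '3x^6y^8' has total degree 6+8 = 14.
  Term '10x^8y^4' has total degree 8+4 = 12.
  Term '7x^2y^8' has total degree 2+8 = 10.
The maximum total degree among all terms is 14.

14


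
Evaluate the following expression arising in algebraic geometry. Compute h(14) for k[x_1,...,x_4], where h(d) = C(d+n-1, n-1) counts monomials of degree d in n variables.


The Hilbert function for the polynomial ring in 4 variables is:
h(d) = C(d+n-1, n-1)
h(14) = C(14+4-1, 4-1) = C(17, 3)
= 17! / (3! * 14!)
= 680

680


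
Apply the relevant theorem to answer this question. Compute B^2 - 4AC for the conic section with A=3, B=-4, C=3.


The discriminant of a conic Ax^2 + Bxy + Cy^2 + ... = 0 is B^2 - 4AC.
B^2 = (-4)^2 = 16
4AC = 4*3*3 = 36
Discriminant = 16 - 36 = -20

-20


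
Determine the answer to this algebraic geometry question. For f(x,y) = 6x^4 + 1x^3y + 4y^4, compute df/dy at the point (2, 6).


df/dy = 1*x^3 + 4*4*y^3
At (2,6): 1*2^3 + 4*4*6^3
= 8 + 3456
= 3464

3464


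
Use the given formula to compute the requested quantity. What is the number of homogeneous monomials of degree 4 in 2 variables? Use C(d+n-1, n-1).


The number of degree-4 monomials in 2 variables is C(d+n-1, n-1).
= C(4+2-1, 2-1) = C(5, 1)
= 5

5


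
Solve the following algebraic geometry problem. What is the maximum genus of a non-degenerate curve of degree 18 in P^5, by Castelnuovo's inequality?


Castelnuovo's bound: write d - 1 = m(r-1) + epsilon with 0 <= epsilon < r-1.
d - 1 = 18 - 1 = 17
r - 1 = 5 - 1 = 4
17 = 4*4 + 1, so m = 4, epsilon = 1
pi(d, r) = m(m-1)(r-1)/2 + m*epsilon
= 4*3*4/2 + 4*1
= 48/2 + 4
= 24 + 4 = 28

28


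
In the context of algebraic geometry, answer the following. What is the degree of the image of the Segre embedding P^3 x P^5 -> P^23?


The degree of the Segre variety P^3 x P^5 is C(m+n, m).
= C(8, 3)
= 56

56


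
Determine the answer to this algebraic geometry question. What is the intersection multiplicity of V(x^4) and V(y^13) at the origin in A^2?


The intersection multiplicity of V(x^a) and V(y^b) at the origin is:
I(O; V(x^4), V(y^13)) = dim_k(k[x,y]/(x^4, y^13))
A basis for k[x,y]/(x^4, y^13) is the set of monomials x^i * y^j
where 0 <= i < 4 and 0 <= j < 13.
The number of such monomials is 4 * 13 = 52

52


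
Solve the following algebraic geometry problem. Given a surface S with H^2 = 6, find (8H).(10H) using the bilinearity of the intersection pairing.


Using bilinearity of the intersection pairing on a surface S:
(aH).(bH) = ab * (H.H)
We have H^2 = 6.
D.E = (8H).(10H) = 8*10*6
= 80*6
= 480

480


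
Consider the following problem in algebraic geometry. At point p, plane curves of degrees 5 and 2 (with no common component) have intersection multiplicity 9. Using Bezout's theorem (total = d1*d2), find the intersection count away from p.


By Bezout's theorem, the total intersection number is d1 * d2.
Total = 5 * 2 = 10
Intersection multiplicity at p = 9
Remaining intersections = 10 - 9 = 1

1


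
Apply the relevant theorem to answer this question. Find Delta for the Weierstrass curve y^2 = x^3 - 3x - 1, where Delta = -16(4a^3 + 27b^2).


Compute each component:
4a^3 = 4*(-3)^3 = 4*(-27) = -108
27b^2 = 27*(-1)^2 = 27*1 = 27
4a^3 + 27b^2 = -108 + 27 = -81
Delta = -16*(-81) = 1296

1296


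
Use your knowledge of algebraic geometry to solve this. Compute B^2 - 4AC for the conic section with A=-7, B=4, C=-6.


The discriminant of a conic Ax^2 + Bxy + Cy^2 + ... = 0 is B^2 - 4AC.
B^2 = 4^2 = 16
4AC = 4*(-7)*(-6) = 168
Discriminant = 16 - 168 = -152

-152


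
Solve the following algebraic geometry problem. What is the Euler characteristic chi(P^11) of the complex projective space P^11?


The complex projective space P^11 has one cell in each even real dimension 0, 2, ..., 22.
The cohomology groups are H^{2k}(P^11) = Z for k = 0,...,11, and 0 otherwise.
Euler characteristic = sum of Betti numbers = 1 per even-dimensional cohomology group.
chi(P^11) = 11 + 1 = 12

12


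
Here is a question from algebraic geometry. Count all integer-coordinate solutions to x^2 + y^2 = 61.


Systematically check integer values of x where x^2 <= 61.
For each valid x, check if 61 - x^2 is a perfect square.
x=5: 61 - 25 = 36, sqrt = 6 (valid)
x=6: 61 - 36 = 25, sqrt = 5 (valid)
Total integer solutions found: 8

8


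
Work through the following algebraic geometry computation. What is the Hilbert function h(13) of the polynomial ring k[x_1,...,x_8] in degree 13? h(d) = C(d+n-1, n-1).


The Hilbert function for the polynomial ring in 8 variables is:
h(d) = C(d+n-1, n-1)
h(13) = C(13+8-1, 8-1) = C(20, 7)
= 20! / (7! * 13!)
= 77520

77520


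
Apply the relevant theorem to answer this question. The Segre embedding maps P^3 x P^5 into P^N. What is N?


The Segre embedding maps P^m x P^n into P^N via
all products of coordinates from each factor.
N = (m+1)(n+1) - 1
N = (3+1)(5+1) - 1
N = 4*6 - 1
N = 24 - 1 = 23

23


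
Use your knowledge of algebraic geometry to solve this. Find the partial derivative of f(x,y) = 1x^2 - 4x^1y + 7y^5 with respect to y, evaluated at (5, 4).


df/dy = (-4)*x^1 + 5*7*y^4
At (5,4): (-4)*5^1 + 5*7*4^4
= -20 + 8960
= 8940

8940


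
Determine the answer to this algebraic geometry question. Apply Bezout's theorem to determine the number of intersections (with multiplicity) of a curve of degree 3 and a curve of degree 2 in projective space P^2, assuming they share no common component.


Bezout's theorem states the intersection count equals the product of degrees.
Intersection count = 3 * 2 = 6

6


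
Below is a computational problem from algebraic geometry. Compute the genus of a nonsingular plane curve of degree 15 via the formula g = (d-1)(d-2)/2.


Using the genus formula for smooth plane curves:
g = (d-1)(d-2)/2
g = (15-1)(15-2)/2
g = 14*13/2
g = 182/2 = 91

91


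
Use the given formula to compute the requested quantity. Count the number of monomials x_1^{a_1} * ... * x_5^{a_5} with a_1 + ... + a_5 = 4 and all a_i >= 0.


The number of degree-4 monomials in 5 variables is C(d+n-1, n-1).
= C(4+5-1, 5-1) = C(8, 4)
= 70

70


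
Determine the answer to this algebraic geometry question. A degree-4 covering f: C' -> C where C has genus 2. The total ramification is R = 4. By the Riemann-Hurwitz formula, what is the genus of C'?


Riemann-Hurwitz formula: 2g' - 2 = d(2g - 2) + R
Given: d = 4, g = 2, R = 4
2g' - 2 = 4*(2*2 - 2) + 4
2g' - 2 = 4*2 + 4
2g' - 2 = 8 + 4 = 12
2g' = 14
g' = 7

7


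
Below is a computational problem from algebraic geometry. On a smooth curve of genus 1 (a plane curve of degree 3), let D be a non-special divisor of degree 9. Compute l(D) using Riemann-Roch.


First, compute the genus of a smooth plane curve of degree 3:
g = (d-1)(d-2)/2 = (3-1)(3-2)/2 = 1
For a non-special divisor D (i.e., h^1(D) = 0), Riemann-Roch gives:
l(D) = deg(D) - g + 1
Since deg(D) = 9 >= 2g - 1 = 1, D is non-special.
l(D) = 9 - 1 + 1 = 9

9
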